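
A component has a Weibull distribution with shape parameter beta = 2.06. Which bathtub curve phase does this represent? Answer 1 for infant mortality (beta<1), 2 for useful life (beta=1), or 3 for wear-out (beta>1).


beta = 2.06
Compare beta to 1:
beta < 1 => infant mortality (phase 1)
beta = 1 => useful life (phase 2)
beta > 1 => wear-out (phase 3)
Since beta = 2.06, this is wear-out (increasing failure rate)
Phase = 3

3


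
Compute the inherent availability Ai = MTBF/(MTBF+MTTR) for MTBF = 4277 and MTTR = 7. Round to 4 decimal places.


MTBF = 4277
MTTR = 7
MTBF + MTTR = 4284
Ai = 4277 / 4284
Ai = 0.9984

0.9984


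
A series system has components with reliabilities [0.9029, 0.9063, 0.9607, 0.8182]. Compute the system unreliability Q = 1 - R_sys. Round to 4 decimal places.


Components: [0.9029, 0.9063, 0.9607, 0.8182]
After component 1: product = 0.9029
After component 2: product = 0.8183
After component 3: product = 0.7861
After component 4: product = 0.6432
R_sys = 0.6432
Q = 1 - 0.6432 = 0.3568

0.3568


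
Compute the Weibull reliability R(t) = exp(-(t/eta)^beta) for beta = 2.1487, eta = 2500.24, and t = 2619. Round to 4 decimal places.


beta = 2.1487, eta = 2500.24, t = 2619
t/eta = 2619 / 2500.24 = 1.0475
(t/eta)^beta = 1.0475^2.1487 = 1.1049
R(t) = exp(-1.1049)
R(t) = 0.3313

0.3313


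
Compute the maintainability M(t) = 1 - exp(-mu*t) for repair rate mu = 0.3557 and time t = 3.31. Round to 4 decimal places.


mu = 0.3557, t = 3.31
mu * t = 0.3557 * 3.31 = 1.1774
exp(-1.1774) = 0.3081
M(t) = 1 - 0.3081
M(t) = 0.6919

0.6919


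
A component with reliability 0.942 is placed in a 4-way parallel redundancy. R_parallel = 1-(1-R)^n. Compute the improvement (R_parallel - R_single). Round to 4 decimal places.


R_single = 0.942, n = 4
1 - R_single = 0.058
(1 - R_single)^n = 0.058^4 = 0.0
R_parallel = 1 - 0.0 = 1.0
Improvement = 1.0 - 0.942
Improvement = 0.058

0.058


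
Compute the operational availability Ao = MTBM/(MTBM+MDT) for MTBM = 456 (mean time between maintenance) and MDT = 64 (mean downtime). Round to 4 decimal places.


MTBM = 456
MDT = 64
MTBM + MDT = 520
Ao = 456 / 520
Ao = 0.8769

0.8769


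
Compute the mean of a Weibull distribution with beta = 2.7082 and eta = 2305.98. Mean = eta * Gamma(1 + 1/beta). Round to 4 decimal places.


beta = 2.7082, eta = 2305.98
1/beta = 0.3692
1 + 1/beta = 1.3692
Gamma(1.3692) = 0.8894
Mean = 2305.98 * 0.8894
Mean = 2050.8824

2050.8824


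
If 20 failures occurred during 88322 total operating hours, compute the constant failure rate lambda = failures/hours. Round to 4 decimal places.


failures = 20
total_hours = 88322
lambda = 20 / 88322
lambda = 0.0002

0.0002


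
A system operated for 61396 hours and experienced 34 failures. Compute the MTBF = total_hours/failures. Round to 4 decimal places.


total_hours = 61396
failures = 34
MTBF = 61396 / 34
MTBF = 1805.7647

1805.7647


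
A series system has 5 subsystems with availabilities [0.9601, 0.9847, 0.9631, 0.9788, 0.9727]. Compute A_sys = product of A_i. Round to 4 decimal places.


Subsystems: [0.9601, 0.9847, 0.9631, 0.9788, 0.9727]
After subsystem 1 (A=0.9601): product = 0.9601
After subsystem 2 (A=0.9847): product = 0.9454
After subsystem 3 (A=0.9631): product = 0.9105
After subsystem 4 (A=0.9788): product = 0.8912
After subsystem 5 (A=0.9727): product = 0.8669
A_sys = 0.8669

0.8669


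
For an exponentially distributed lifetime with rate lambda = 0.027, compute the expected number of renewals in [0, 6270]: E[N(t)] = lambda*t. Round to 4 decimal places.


lambda = 0.027
t = 6270
E[N(t)] = lambda * t
E[N(t)] = 0.027 * 6270
E[N(t)] = 169.29

169.29


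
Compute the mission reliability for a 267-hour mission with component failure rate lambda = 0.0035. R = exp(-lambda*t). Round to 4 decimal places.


lambda = 0.0035
mission_time = 267
lambda * t = 0.0035 * 267 = 0.9345
R = exp(-0.9345)
R = 0.3928

0.3928


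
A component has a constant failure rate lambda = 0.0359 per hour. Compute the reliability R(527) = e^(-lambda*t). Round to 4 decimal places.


lambda = 0.0359
t = 527
lambda * t = 18.9193
R(t) = e^(-18.9193)
R(t) = 0.0

0.0


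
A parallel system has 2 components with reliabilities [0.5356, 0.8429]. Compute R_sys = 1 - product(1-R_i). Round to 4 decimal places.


Components: [0.5356, 0.8429]
(1 - 0.5356) = 0.4644, running product = 0.4644
(1 - 0.8429) = 0.1571, running product = 0.073
Product of (1-R_i) = 0.073
R_sys = 1 - 0.073 = 0.927

0.927


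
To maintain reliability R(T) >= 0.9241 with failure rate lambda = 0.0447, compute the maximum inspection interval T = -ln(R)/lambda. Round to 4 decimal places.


R_target = 0.9241
lambda = 0.0447
-ln(0.9241) = 0.0789
T = 0.0789 / 0.0447
T = 1.7659

1.7659


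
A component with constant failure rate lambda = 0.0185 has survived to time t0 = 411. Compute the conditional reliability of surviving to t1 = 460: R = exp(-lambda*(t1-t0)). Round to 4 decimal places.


lambda = 0.0185
t0 = 411, t1 = 460
t1 - t0 = 49
lambda * (t1-t0) = 0.0185 * 49 = 0.9065
R = exp(-0.9065)
R = 0.4039

0.4039


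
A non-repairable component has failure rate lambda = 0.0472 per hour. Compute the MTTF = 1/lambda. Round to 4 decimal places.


lambda = 0.0472
MTTF = 1 / 0.0472
MTTF = 21.1864

21.1864


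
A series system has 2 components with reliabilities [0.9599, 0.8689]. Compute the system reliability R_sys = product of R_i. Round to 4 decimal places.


Components: [0.9599, 0.8689]
After component 1 (R=0.9599): product = 0.9599
After component 2 (R=0.8689): product = 0.8341
R_sys = 0.8341

0.8341


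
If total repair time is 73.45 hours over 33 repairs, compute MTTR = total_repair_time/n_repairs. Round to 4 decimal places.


total_repair_time = 73.45
n_repairs = 33
MTTR = 73.45 / 33
MTTR = 2.2258

2.2258


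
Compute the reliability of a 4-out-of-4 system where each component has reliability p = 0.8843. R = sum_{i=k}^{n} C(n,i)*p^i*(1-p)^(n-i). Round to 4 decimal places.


k = 4, n = 4, p = 0.8843
i=4: C(4,4)=1 * 0.8843^4 * 0.1157^0 = 0.6115
R = sum of terms = 0.6115

0.6115


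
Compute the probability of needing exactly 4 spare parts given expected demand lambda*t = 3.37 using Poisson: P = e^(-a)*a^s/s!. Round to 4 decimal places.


a = 3.37, s = 4
e^(-a) = e^(-3.37) = 0.0344
a^s = 3.37^4 = 128.9792
s! = 24
P = 0.0344 * 128.9792 / 24
P = 0.1848

0.1848


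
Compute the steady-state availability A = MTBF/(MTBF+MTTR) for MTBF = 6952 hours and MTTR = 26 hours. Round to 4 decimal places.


MTBF = 6952
MTTR = 26
MTBF + MTTR = 6978
A = 6952 / 6978
A = 0.9963

0.9963


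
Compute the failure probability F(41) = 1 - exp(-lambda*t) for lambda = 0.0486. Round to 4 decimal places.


lambda = 0.0486, t = 41
lambda * t = 1.9926
exp(-1.9926) = 0.1363
F(t) = 1 - 0.1363
F(t) = 0.8637

0.8637


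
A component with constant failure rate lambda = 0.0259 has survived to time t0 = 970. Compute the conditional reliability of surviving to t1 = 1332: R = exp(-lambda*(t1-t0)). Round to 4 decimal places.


lambda = 0.0259
t0 = 970, t1 = 1332
t1 - t0 = 362
lambda * (t1-t0) = 0.0259 * 362 = 9.3758
R = exp(-9.3758)
R = 0.0001

0.0001


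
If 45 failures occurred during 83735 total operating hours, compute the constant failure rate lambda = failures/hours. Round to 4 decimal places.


failures = 45
total_hours = 83735
lambda = 45 / 83735
lambda = 0.0005

0.0005


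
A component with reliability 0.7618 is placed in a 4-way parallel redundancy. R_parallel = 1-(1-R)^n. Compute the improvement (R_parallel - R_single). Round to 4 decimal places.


R_single = 0.7618, n = 4
1 - R_single = 0.2382
(1 - R_single)^n = 0.2382^4 = 0.0032
R_parallel = 1 - 0.0032 = 0.9968
Improvement = 0.9968 - 0.7618
Improvement = 0.235

0.235


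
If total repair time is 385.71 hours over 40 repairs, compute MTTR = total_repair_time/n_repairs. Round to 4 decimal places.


total_repair_time = 385.71
n_repairs = 40
MTTR = 385.71 / 40
MTTR = 9.6427

9.6427


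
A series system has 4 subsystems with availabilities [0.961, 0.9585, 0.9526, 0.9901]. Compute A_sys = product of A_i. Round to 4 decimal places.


Subsystems: [0.961, 0.9585, 0.9526, 0.9901]
After subsystem 1 (A=0.961): product = 0.961
After subsystem 2 (A=0.9585): product = 0.9211
After subsystem 3 (A=0.9526): product = 0.8775
After subsystem 4 (A=0.9901): product = 0.8688
A_sys = 0.8688

0.8688


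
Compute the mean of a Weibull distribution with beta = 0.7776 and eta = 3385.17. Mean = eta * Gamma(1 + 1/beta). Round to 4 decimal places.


beta = 0.7776, eta = 3385.17
1/beta = 1.286
1 + 1/beta = 2.286
Gamma(2.286) = 1.157
Mean = 3385.17 * 1.157
Mean = 3916.7068

3916.7068


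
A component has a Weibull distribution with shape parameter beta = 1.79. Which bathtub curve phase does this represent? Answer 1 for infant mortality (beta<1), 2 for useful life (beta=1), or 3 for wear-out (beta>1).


beta = 1.79
Compare beta to 1:
beta < 1 => infant mortality (phase 1)
beta = 1 => useful life (phase 2)
beta > 1 => wear-out (phase 3)
Since beta = 1.79, this is wear-out (increasing failure rate)
Phase = 3

3


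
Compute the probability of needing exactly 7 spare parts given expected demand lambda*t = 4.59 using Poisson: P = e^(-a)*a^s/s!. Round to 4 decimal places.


a = 4.59, s = 7
e^(-a) = e^(-4.59) = 0.0102
a^s = 4.59^7 = 42922.8745
s! = 5040
P = 0.0102 * 42922.8745 / 5040
P = 0.0865

0.0865


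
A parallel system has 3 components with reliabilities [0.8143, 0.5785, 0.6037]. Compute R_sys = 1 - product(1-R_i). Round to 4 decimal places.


Components: [0.8143, 0.5785, 0.6037]
(1 - 0.8143) = 0.1857, running product = 0.1857
(1 - 0.5785) = 0.4215, running product = 0.0783
(1 - 0.6037) = 0.3963, running product = 0.031
Product of (1-R_i) = 0.031
R_sys = 1 - 0.031 = 0.969

0.969


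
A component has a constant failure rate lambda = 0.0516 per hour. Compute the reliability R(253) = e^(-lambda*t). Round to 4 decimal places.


lambda = 0.0516
t = 253
lambda * t = 13.0548
R(t) = e^(-13.0548)
R(t) = 0.0

0.0


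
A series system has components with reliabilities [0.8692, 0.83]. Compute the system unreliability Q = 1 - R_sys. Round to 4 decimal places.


Components: [0.8692, 0.83]
After component 1: product = 0.8692
After component 2: product = 0.7214
R_sys = 0.7214
Q = 1 - 0.7214 = 0.2786

0.2786


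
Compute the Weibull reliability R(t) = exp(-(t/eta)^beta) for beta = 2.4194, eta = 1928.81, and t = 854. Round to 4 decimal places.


beta = 2.4194, eta = 1928.81, t = 854
t/eta = 854 / 1928.81 = 0.4428
(t/eta)^beta = 0.4428^2.4194 = 0.1393
R(t) = exp(-0.1393)
R(t) = 0.87

0.87


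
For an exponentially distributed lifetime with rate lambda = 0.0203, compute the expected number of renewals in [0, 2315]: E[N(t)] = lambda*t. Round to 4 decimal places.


lambda = 0.0203
t = 2315
E[N(t)] = lambda * t
E[N(t)] = 0.0203 * 2315
E[N(t)] = 46.9945

46.9945


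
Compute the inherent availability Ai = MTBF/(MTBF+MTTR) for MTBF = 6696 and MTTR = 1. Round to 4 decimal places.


MTBF = 6696
MTTR = 1
MTBF + MTTR = 6697
Ai = 6696 / 6697
Ai = 0.9999

0.9999


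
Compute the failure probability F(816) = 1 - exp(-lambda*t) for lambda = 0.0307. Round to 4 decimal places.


lambda = 0.0307, t = 816
lambda * t = 25.0512
exp(-25.0512) = 0.0
F(t) = 1 - 0.0
F(t) = 1.0

1.0


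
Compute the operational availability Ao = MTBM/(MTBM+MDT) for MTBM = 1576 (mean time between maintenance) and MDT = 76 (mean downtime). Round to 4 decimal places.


MTBM = 1576
MDT = 76
MTBM + MDT = 1652
Ao = 1576 / 1652
Ao = 0.954

0.954


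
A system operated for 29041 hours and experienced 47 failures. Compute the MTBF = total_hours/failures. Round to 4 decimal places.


total_hours = 29041
failures = 47
MTBF = 29041 / 47
MTBF = 617.8936

617.8936


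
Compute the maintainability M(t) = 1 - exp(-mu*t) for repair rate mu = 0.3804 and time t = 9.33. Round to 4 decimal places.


mu = 0.3804, t = 9.33
mu * t = 0.3804 * 9.33 = 3.5491
exp(-3.5491) = 0.0287
M(t) = 1 - 0.0287
M(t) = 0.9713

0.9713


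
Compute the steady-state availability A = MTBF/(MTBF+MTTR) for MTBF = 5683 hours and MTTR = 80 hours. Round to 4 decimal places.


MTBF = 5683
MTTR = 80
MTBF + MTTR = 5763
A = 5683 / 5763
A = 0.9861

0.9861


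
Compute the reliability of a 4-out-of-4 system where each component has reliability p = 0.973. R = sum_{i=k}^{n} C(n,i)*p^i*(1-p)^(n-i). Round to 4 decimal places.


k = 4, n = 4, p = 0.973
i=4: C(4,4)=1 * 0.973^4 * 0.027^0 = 0.8963
R = sum of terms = 0.8963

0.8963


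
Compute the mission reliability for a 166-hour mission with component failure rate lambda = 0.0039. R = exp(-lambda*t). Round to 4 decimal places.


lambda = 0.0039
mission_time = 166
lambda * t = 0.0039 * 166 = 0.6474
R = exp(-0.6474)
R = 0.5234

0.5234


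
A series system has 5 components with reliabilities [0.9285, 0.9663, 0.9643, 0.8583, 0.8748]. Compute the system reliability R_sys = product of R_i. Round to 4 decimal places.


Components: [0.9285, 0.9663, 0.9643, 0.8583, 0.8748]
After component 1 (R=0.9285): product = 0.9285
After component 2 (R=0.9663): product = 0.8972
After component 3 (R=0.9643): product = 0.8652
After component 4 (R=0.8583): product = 0.7426
After component 5 (R=0.8748): product = 0.6496
R_sys = 0.6496

0.6496


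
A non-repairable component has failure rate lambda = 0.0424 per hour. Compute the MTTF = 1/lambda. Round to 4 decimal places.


lambda = 0.0424
MTTF = 1 / 0.0424
MTTF = 23.5849

23.5849


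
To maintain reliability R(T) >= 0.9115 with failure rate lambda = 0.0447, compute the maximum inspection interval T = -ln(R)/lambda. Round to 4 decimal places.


R_target = 0.9115
lambda = 0.0447
-ln(0.9115) = 0.0927
T = 0.0927 / 0.0447
T = 2.073

2.073


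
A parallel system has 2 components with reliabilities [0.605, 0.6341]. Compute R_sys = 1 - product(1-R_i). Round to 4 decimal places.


Components: [0.605, 0.6341]
(1 - 0.605) = 0.395, running product = 0.395
(1 - 0.6341) = 0.3659, running product = 0.1445
Product of (1-R_i) = 0.1445
R_sys = 1 - 0.1445 = 0.8555

0.8555


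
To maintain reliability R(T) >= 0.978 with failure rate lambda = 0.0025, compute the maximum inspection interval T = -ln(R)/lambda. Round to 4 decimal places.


R_target = 0.978
lambda = 0.0025
-ln(0.978) = 0.0222
T = 0.0222 / 0.0025
T = 8.8982

8.8982


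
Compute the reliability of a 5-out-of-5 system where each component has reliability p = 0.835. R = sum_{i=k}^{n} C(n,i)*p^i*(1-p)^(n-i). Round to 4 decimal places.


k = 5, n = 5, p = 0.835
i=5: C(5,5)=1 * 0.835^5 * 0.165^0 = 0.4059
R = sum of terms = 0.4059

0.4059


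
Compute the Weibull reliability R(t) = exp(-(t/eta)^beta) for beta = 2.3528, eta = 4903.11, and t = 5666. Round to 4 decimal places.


beta = 2.3528, eta = 4903.11, t = 5666
t/eta = 5666 / 4903.11 = 1.1556
(t/eta)^beta = 1.1556^2.3528 = 1.4053
R(t) = exp(-1.4053)
R(t) = 0.2453

0.2453


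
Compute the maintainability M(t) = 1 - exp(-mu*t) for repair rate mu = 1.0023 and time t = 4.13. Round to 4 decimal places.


mu = 1.0023, t = 4.13
mu * t = 1.0023 * 4.13 = 4.1395
exp(-4.1395) = 0.0159
M(t) = 1 - 0.0159
M(t) = 0.9841

0.9841


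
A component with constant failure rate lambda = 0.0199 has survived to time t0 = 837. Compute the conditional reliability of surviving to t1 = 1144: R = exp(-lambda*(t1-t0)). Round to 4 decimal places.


lambda = 0.0199
t0 = 837, t1 = 1144
t1 - t0 = 307
lambda * (t1-t0) = 0.0199 * 307 = 6.1093
R = exp(-6.1093)
R = 0.0022

0.0022


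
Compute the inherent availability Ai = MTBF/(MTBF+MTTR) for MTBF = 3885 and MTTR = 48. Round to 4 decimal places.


MTBF = 3885
MTTR = 48
MTBF + MTTR = 3933
Ai = 3885 / 3933
Ai = 0.9878

0.9878


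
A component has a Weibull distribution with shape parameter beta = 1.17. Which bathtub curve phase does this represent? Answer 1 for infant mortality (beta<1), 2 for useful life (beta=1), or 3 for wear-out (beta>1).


beta = 1.17
Compare beta to 1:
beta < 1 => infant mortality (phase 1)
beta = 1 => useful life (phase 2)
beta > 1 => wear-out (phase 3)
Since beta = 1.17, this is wear-out (increasing failure rate)
Phase = 3

3


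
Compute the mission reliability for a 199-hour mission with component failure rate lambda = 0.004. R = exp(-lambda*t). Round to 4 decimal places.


lambda = 0.004
mission_time = 199
lambda * t = 0.004 * 199 = 0.796
R = exp(-0.796)
R = 0.4511

0.4511


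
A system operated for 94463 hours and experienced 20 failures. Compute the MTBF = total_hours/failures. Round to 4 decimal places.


total_hours = 94463
failures = 20
MTBF = 94463 / 20
MTBF = 4723.15

4723.15


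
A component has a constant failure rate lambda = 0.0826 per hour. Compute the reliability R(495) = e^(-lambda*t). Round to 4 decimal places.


lambda = 0.0826
t = 495
lambda * t = 40.887
R(t) = e^(-40.887)
R(t) = 0.0

0.0


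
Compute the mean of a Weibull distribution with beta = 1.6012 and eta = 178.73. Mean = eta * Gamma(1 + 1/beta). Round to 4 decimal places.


beta = 1.6012, eta = 178.73
1/beta = 0.6245
1 + 1/beta = 1.6245
Gamma(1.6245) = 0.8965
Mean = 178.73 * 0.8965
Mean = 160.2337

160.2337


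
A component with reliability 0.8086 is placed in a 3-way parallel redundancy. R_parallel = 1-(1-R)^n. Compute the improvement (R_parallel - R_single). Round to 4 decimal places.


R_single = 0.8086, n = 3
1 - R_single = 0.1914
(1 - R_single)^n = 0.1914^3 = 0.007
R_parallel = 1 - 0.007 = 0.993
Improvement = 0.993 - 0.8086
Improvement = 0.1844

0.1844


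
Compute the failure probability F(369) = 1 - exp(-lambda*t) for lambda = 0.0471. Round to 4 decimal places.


lambda = 0.0471, t = 369
lambda * t = 17.3799
exp(-17.3799) = 0.0
F(t) = 1 - 0.0
F(t) = 1.0

1.0


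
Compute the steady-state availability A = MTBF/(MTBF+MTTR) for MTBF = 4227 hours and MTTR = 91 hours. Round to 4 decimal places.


MTBF = 4227
MTTR = 91
MTBF + MTTR = 4318
A = 4227 / 4318
A = 0.9789

0.9789


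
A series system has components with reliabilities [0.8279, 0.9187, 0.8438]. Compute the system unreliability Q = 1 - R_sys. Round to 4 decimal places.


Components: [0.8279, 0.9187, 0.8438]
After component 1: product = 0.8279
After component 2: product = 0.7606
After component 3: product = 0.6418
R_sys = 0.6418
Q = 1 - 0.6418 = 0.3582

0.3582


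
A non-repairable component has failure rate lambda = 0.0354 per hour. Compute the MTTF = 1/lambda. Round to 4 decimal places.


lambda = 0.0354
MTTF = 1 / 0.0354
MTTF = 28.2486

28.2486


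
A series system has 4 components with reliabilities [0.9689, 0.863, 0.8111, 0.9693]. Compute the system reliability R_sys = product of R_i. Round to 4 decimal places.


Components: [0.9689, 0.863, 0.8111, 0.9693]
After component 1 (R=0.9689): product = 0.9689
After component 2 (R=0.863): product = 0.8362
After component 3 (R=0.8111): product = 0.6782
After component 4 (R=0.9693): product = 0.6574
R_sys = 0.6574

0.6574


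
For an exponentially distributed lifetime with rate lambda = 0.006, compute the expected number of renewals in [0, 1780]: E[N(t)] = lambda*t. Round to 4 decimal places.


lambda = 0.006
t = 1780
E[N(t)] = lambda * t
E[N(t)] = 0.006 * 1780
E[N(t)] = 10.68

10.68


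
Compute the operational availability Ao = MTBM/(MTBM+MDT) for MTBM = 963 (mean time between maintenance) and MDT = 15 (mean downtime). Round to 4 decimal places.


MTBM = 963
MDT = 15
MTBM + MDT = 978
Ao = 963 / 978
Ao = 0.9847

0.9847


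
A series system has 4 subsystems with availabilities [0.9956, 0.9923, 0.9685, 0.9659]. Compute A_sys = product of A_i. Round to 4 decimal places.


Subsystems: [0.9956, 0.9923, 0.9685, 0.9659]
After subsystem 1 (A=0.9956): product = 0.9956
After subsystem 2 (A=0.9923): product = 0.9879
After subsystem 3 (A=0.9685): product = 0.9568
After subsystem 4 (A=0.9659): product = 0.9242
A_sys = 0.9242

0.9242


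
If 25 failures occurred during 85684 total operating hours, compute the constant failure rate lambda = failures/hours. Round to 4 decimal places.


failures = 25
total_hours = 85684
lambda = 25 / 85684
lambda = 0.0003

0.0003


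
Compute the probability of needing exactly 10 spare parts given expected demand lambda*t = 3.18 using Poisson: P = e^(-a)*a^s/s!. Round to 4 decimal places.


a = 3.18, s = 10
e^(-a) = e^(-3.18) = 0.0416
a^s = 3.18^10 = 105747.7656
s! = 3628800
P = 0.0416 * 105747.7656 / 3628800
P = 0.0012

0.0012


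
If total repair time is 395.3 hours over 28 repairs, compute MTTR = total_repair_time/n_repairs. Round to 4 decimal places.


total_repair_time = 395.3
n_repairs = 28
MTTR = 395.3 / 28
MTTR = 14.1179

14.1179


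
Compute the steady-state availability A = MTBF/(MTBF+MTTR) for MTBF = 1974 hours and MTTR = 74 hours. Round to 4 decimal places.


MTBF = 1974
MTTR = 74
MTBF + MTTR = 2048
A = 1974 / 2048
A = 0.9639

0.9639


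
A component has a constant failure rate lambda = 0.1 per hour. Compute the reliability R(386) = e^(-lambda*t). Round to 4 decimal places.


lambda = 0.1
t = 386
lambda * t = 38.6
R(t) = e^(-38.6)
R(t) = 0.0

0.0


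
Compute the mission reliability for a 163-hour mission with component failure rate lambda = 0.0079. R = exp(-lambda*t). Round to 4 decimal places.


lambda = 0.0079
mission_time = 163
lambda * t = 0.0079 * 163 = 1.2877
R = exp(-1.2877)
R = 0.2759

0.2759


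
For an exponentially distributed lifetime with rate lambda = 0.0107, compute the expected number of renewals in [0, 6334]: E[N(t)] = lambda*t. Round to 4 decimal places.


lambda = 0.0107
t = 6334
E[N(t)] = lambda * t
E[N(t)] = 0.0107 * 6334
E[N(t)] = 67.7738

67.7738


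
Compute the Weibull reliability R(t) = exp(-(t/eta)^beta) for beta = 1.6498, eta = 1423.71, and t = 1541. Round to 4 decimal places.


beta = 1.6498, eta = 1423.71, t = 1541
t/eta = 1541 / 1423.71 = 1.0824
(t/eta)^beta = 1.0824^1.6498 = 1.1395
R(t) = exp(-1.1395)
R(t) = 0.32

0.32


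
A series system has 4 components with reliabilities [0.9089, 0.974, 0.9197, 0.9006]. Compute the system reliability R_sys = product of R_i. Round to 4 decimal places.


Components: [0.9089, 0.974, 0.9197, 0.9006]
After component 1 (R=0.9089): product = 0.9089
After component 2 (R=0.974): product = 0.8853
After component 3 (R=0.9197): product = 0.8142
After component 4 (R=0.9006): product = 0.7333
R_sys = 0.7333

0.7333


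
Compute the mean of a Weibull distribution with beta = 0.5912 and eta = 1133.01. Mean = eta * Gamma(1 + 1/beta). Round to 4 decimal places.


beta = 0.5912, eta = 1133.01
1/beta = 1.6915
1 + 1/beta = 2.6915
Gamma(2.6915) = 1.5343
Mean = 1133.01 * 1.5343
Mean = 1738.325

1738.325


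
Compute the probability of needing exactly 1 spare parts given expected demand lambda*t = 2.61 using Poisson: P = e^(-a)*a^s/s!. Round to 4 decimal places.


a = 2.61, s = 1
e^(-a) = e^(-2.61) = 0.0735
a^s = 2.61^1 = 2.61
s! = 1
P = 0.0735 * 2.61 / 1
P = 0.1919

0.1919


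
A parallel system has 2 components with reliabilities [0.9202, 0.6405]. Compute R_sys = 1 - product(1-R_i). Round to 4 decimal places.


Components: [0.9202, 0.6405]
(1 - 0.9202) = 0.0798, running product = 0.0798
(1 - 0.6405) = 0.3595, running product = 0.0287
Product of (1-R_i) = 0.0287
R_sys = 1 - 0.0287 = 0.9713

0.9713


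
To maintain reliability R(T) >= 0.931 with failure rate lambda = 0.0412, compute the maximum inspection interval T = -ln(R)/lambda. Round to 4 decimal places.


R_target = 0.931
lambda = 0.0412
-ln(0.931) = 0.0715
T = 0.0715 / 0.0412
T = 1.7353

1.7353


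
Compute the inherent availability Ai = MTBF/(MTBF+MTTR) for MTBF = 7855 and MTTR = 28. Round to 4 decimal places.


MTBF = 7855
MTTR = 28
MTBF + MTTR = 7883
Ai = 7855 / 7883
Ai = 0.9964

0.9964


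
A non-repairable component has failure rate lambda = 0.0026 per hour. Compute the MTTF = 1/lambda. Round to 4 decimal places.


lambda = 0.0026
MTTF = 1 / 0.0026
MTTF = 384.6154

384.6154


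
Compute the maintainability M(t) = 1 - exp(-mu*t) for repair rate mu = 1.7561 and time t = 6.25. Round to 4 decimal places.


mu = 1.7561, t = 6.25
mu * t = 1.7561 * 6.25 = 10.9756
exp(-10.9756) = 0.0
M(t) = 1 - 0.0
M(t) = 1.0

1.0


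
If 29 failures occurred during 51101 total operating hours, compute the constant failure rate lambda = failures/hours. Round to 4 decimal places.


failures = 29
total_hours = 51101
lambda = 29 / 51101
lambda = 0.0006

0.0006


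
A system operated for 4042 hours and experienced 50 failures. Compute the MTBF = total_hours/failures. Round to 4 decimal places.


total_hours = 4042
failures = 50
MTBF = 4042 / 50
MTBF = 80.84

80.84


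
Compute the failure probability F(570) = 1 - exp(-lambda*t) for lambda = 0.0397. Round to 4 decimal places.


lambda = 0.0397, t = 570
lambda * t = 22.629
exp(-22.629) = 0.0
F(t) = 1 - 0.0
F(t) = 1.0

1.0


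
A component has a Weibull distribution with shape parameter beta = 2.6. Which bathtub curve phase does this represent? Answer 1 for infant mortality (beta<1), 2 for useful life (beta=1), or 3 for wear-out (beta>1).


beta = 2.6
Compare beta to 1:
beta < 1 => infant mortality (phase 1)
beta = 1 => useful life (phase 2)
beta > 1 => wear-out (phase 3)
Since beta = 2.6, this is wear-out (increasing failure rate)
Phase = 3

3


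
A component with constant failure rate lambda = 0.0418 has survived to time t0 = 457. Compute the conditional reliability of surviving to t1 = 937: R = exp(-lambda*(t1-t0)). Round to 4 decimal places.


lambda = 0.0418
t0 = 457, t1 = 937
t1 - t0 = 480
lambda * (t1-t0) = 0.0418 * 480 = 20.064
R = exp(-20.064)
R = 0.0

0.0


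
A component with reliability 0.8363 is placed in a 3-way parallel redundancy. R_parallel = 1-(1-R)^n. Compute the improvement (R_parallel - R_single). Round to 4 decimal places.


R_single = 0.8363, n = 3
1 - R_single = 0.1637
(1 - R_single)^n = 0.1637^3 = 0.0044
R_parallel = 1 - 0.0044 = 0.9956
Improvement = 0.9956 - 0.8363
Improvement = 0.1593

0.1593


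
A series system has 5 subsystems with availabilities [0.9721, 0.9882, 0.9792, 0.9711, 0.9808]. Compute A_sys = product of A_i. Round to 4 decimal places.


Subsystems: [0.9721, 0.9882, 0.9792, 0.9711, 0.9808]
After subsystem 1 (A=0.9721): product = 0.9721
After subsystem 2 (A=0.9882): product = 0.9606
After subsystem 3 (A=0.9792): product = 0.9406
After subsystem 4 (A=0.9711): product = 0.9135
After subsystem 5 (A=0.9808): product = 0.8959
A_sys = 0.8959

0.8959


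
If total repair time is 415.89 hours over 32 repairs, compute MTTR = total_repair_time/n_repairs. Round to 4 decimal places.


total_repair_time = 415.89
n_repairs = 32
MTTR = 415.89 / 32
MTTR = 12.9966

12.9966


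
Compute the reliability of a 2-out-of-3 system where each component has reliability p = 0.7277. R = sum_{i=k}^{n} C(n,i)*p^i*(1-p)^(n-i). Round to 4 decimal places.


k = 2, n = 3, p = 0.7277
i=2: C(3,2)=3 * 0.7277^2 * 0.2723^1 = 0.4326
i=3: C(3,3)=1 * 0.7277^3 * 0.2723^0 = 0.3854
R = sum of terms = 0.8179

0.8179


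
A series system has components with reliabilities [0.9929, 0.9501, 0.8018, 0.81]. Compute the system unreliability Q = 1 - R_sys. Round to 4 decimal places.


Components: [0.9929, 0.9501, 0.8018, 0.81]
After component 1: product = 0.9929
After component 2: product = 0.9434
After component 3: product = 0.7564
After component 4: product = 0.6127
R_sys = 0.6127
Q = 1 - 0.6127 = 0.3873

0.3873


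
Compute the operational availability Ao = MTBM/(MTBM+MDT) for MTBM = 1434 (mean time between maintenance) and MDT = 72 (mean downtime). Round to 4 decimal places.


MTBM = 1434
MDT = 72
MTBM + MDT = 1506
Ao = 1434 / 1506
Ao = 0.9522

0.9522


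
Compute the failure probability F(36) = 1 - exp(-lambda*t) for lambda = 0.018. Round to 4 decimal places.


lambda = 0.018, t = 36
lambda * t = 0.648
exp(-0.648) = 0.5231
F(t) = 1 - 0.5231
F(t) = 0.4769

0.4769


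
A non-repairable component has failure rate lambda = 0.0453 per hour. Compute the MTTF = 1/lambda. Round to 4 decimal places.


lambda = 0.0453
MTTF = 1 / 0.0453
MTTF = 22.0751

22.0751


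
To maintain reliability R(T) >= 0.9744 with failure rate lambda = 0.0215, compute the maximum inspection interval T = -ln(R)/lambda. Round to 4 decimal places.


R_target = 0.9744
lambda = 0.0215
-ln(0.9744) = 0.0259
T = 0.0259 / 0.0215
T = 1.2062

1.2062


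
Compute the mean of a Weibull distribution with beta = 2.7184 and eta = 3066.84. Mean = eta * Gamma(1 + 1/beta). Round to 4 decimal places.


beta = 2.7184, eta = 3066.84
1/beta = 0.3679
1 + 1/beta = 1.3679
Gamma(1.3679) = 0.8895
Mean = 3066.84 * 0.8895
Mean = 2727.9285

2727.9285


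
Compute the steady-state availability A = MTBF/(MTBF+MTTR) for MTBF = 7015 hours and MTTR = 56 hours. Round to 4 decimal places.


MTBF = 7015
MTTR = 56
MTBF + MTTR = 7071
A = 7015 / 7071
A = 0.9921

0.9921


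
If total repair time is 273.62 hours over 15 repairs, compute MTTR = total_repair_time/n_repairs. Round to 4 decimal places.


total_repair_time = 273.62
n_repairs = 15
MTTR = 273.62 / 15
MTTR = 18.2413

18.2413


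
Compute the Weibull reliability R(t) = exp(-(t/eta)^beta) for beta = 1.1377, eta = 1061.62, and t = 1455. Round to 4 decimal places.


beta = 1.1377, eta = 1061.62, t = 1455
t/eta = 1455 / 1061.62 = 1.3705
(t/eta)^beta = 1.3705^1.1377 = 1.4313
R(t) = exp(-1.4313)
R(t) = 0.239

0.239


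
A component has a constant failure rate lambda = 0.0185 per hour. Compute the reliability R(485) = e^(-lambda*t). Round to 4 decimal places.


lambda = 0.0185
t = 485
lambda * t = 8.9725
R(t) = e^(-8.9725)
R(t) = 0.0001

0.0001


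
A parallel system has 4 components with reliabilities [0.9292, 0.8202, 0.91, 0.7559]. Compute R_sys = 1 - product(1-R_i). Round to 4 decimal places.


Components: [0.9292, 0.8202, 0.91, 0.7559]
(1 - 0.9292) = 0.0708, running product = 0.0708
(1 - 0.8202) = 0.1798, running product = 0.0127
(1 - 0.91) = 0.09, running product = 0.0011
(1 - 0.7559) = 0.2441, running product = 0.0003
Product of (1-R_i) = 0.0003
R_sys = 1 - 0.0003 = 0.9997

0.9997


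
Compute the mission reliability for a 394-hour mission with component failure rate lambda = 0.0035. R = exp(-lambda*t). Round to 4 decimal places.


lambda = 0.0035
mission_time = 394
lambda * t = 0.0035 * 394 = 1.379
R = exp(-1.379)
R = 0.2518

0.2518


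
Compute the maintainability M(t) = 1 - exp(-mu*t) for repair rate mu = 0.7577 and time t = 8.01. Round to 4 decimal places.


mu = 0.7577, t = 8.01
mu * t = 0.7577 * 8.01 = 6.0692
exp(-6.0692) = 0.0023
M(t) = 1 - 0.0023
M(t) = 0.9977

0.9977


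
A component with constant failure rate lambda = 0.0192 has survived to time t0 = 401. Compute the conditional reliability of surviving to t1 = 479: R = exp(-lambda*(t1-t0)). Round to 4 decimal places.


lambda = 0.0192
t0 = 401, t1 = 479
t1 - t0 = 78
lambda * (t1-t0) = 0.0192 * 78 = 1.4976
R = exp(-1.4976)
R = 0.2237

0.2237


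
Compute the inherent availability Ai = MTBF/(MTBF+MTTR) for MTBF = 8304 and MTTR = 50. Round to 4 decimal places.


MTBF = 8304
MTTR = 50
MTBF + MTTR = 8354
Ai = 8304 / 8354
Ai = 0.994

0.994


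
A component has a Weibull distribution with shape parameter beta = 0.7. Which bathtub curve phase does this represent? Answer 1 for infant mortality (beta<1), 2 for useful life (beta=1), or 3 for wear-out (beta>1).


beta = 0.7
Compare beta to 1:
beta < 1 => infant mortality (phase 1)
beta = 1 => useful life (phase 2)
beta > 1 => wear-out (phase 3)
Since beta = 0.7, this is infant mortality (decreasing failure rate)
Phase = 1

1


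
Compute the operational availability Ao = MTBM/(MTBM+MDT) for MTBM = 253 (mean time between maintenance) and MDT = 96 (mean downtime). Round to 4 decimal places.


MTBM = 253
MDT = 96
MTBM + MDT = 349
Ao = 253 / 349
Ao = 0.7249

0.7249


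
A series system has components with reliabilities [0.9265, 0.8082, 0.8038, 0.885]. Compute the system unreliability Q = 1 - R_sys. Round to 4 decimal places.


Components: [0.9265, 0.8082, 0.8038, 0.885]
After component 1: product = 0.9265
After component 2: product = 0.7488
After component 3: product = 0.6019
After component 4: product = 0.5327
R_sys = 0.5327
Q = 1 - 0.5327 = 0.4673

0.4673


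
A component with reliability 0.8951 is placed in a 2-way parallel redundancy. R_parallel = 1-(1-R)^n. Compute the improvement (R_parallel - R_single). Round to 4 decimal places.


R_single = 0.8951, n = 2
1 - R_single = 0.1049
(1 - R_single)^n = 0.1049^2 = 0.011
R_parallel = 1 - 0.011 = 0.989
Improvement = 0.989 - 0.8951
Improvement = 0.0939

0.0939


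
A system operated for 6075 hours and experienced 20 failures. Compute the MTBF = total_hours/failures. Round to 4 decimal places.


total_hours = 6075
failures = 20
MTBF = 6075 / 20
MTBF = 303.75

303.75


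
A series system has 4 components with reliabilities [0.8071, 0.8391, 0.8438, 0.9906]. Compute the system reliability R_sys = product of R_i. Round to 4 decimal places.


Components: [0.8071, 0.8391, 0.8438, 0.9906]
After component 1 (R=0.8071): product = 0.8071
After component 2 (R=0.8391): product = 0.6772
After component 3 (R=0.8438): product = 0.5715
After component 4 (R=0.9906): product = 0.5661
R_sys = 0.5661

0.5661


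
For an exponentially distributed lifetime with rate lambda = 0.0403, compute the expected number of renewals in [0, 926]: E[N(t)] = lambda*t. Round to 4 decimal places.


lambda = 0.0403
t = 926
E[N(t)] = lambda * t
E[N(t)] = 0.0403 * 926
E[N(t)] = 37.3178

37.3178


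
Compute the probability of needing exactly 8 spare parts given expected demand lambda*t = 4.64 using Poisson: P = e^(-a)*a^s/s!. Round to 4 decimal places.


a = 4.64, s = 8
e^(-a) = e^(-4.64) = 0.0097
a^s = 4.64^8 = 214854.1984
s! = 40320
P = 0.0097 * 214854.1984 / 40320
P = 0.0515

0.0515


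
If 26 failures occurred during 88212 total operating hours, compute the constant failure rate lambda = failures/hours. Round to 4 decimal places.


failures = 26
total_hours = 88212
lambda = 26 / 88212
lambda = 0.0003

0.0003


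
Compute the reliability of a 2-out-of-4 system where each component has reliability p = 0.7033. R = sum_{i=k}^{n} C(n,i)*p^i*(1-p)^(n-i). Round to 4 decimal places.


k = 2, n = 4, p = 0.7033
i=2: C(4,2)=6 * 0.7033^2 * 0.2967^2 = 0.2613
i=3: C(4,3)=4 * 0.7033^3 * 0.2967^1 = 0.4129
i=4: C(4,4)=1 * 0.7033^4 * 0.2967^0 = 0.2447
R = sum of terms = 0.9188

0.9188


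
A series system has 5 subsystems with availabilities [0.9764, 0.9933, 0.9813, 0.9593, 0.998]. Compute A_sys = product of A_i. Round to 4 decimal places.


Subsystems: [0.9764, 0.9933, 0.9813, 0.9593, 0.998]
After subsystem 1 (A=0.9764): product = 0.9764
After subsystem 2 (A=0.9933): product = 0.9699
After subsystem 3 (A=0.9813): product = 0.9517
After subsystem 4 (A=0.9593): product = 0.913
After subsystem 5 (A=0.998): product = 0.9112
A_sys = 0.9112

0.9112


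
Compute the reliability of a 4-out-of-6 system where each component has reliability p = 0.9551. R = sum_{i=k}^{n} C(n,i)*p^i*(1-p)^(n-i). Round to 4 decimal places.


k = 4, n = 6, p = 0.9551
i=4: C(6,4)=15 * 0.9551^4 * 0.0449^2 = 0.0252
i=5: C(6,5)=6 * 0.9551^5 * 0.0449^1 = 0.2141
i=6: C(6,6)=1 * 0.9551^6 * 0.0449^0 = 0.7591
R = sum of terms = 0.9984

0.9984


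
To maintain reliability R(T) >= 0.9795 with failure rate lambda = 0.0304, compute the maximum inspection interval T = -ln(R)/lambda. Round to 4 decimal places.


R_target = 0.9795
lambda = 0.0304
-ln(0.9795) = 0.0207
T = 0.0207 / 0.0304
T = 0.6814

0.6814


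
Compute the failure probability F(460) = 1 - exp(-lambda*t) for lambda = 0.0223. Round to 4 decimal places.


lambda = 0.0223, t = 460
lambda * t = 10.258
exp(-10.258) = 0.0
F(t) = 1 - 0.0
F(t) = 1.0

1.0


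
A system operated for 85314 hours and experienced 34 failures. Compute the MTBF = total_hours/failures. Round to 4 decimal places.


total_hours = 85314
failures = 34
MTBF = 85314 / 34
MTBF = 2509.2353

2509.2353


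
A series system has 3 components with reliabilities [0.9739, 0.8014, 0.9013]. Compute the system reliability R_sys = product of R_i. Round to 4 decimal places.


Components: [0.9739, 0.8014, 0.9013]
After component 1 (R=0.9739): product = 0.9739
After component 2 (R=0.8014): product = 0.7805
After component 3 (R=0.9013): product = 0.7034
R_sys = 0.7034

0.7034


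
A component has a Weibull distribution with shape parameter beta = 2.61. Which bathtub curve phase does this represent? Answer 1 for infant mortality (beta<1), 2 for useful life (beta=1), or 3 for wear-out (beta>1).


beta = 2.61
Compare beta to 1:
beta < 1 => infant mortality (phase 1)
beta = 1 => useful life (phase 2)
beta > 1 => wear-out (phase 3)
Since beta = 2.61, this is wear-out (increasing failure rate)
Phase = 3

3


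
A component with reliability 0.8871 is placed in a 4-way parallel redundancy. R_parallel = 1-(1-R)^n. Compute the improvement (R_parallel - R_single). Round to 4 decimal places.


R_single = 0.8871, n = 4
1 - R_single = 0.1129
(1 - R_single)^n = 0.1129^4 = 0.0002
R_parallel = 1 - 0.0002 = 0.9998
Improvement = 0.9998 - 0.8871
Improvement = 0.1127

0.1127


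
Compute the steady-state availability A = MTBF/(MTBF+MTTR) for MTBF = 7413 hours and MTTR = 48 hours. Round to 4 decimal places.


MTBF = 7413
MTTR = 48
MTBF + MTTR = 7461
A = 7413 / 7461
A = 0.9936

0.9936


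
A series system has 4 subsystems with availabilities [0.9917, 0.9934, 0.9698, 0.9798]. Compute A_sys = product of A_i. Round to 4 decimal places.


Subsystems: [0.9917, 0.9934, 0.9698, 0.9798]
After subsystem 1 (A=0.9917): product = 0.9917
After subsystem 2 (A=0.9934): product = 0.9852
After subsystem 3 (A=0.9698): product = 0.9554
After subsystem 4 (A=0.9798): product = 0.9361
A_sys = 0.9361

0.9361


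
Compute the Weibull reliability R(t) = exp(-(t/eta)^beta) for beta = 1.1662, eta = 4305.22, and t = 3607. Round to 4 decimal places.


beta = 1.1662, eta = 4305.22, t = 3607
t/eta = 3607 / 4305.22 = 0.8378
(t/eta)^beta = 0.8378^1.1662 = 0.8135
R(t) = exp(-0.8135)
R(t) = 0.4433

0.4433


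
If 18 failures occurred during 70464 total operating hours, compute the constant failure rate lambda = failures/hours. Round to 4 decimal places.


failures = 18
total_hours = 70464
lambda = 18 / 70464
lambda = 0.0003

0.0003


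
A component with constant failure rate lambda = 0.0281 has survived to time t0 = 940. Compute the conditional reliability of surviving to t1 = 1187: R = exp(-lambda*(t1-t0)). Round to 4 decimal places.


lambda = 0.0281
t0 = 940, t1 = 1187
t1 - t0 = 247
lambda * (t1-t0) = 0.0281 * 247 = 6.9407
R = exp(-6.9407)
R = 0.001

0.001


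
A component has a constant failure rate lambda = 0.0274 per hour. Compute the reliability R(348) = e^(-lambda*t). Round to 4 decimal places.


lambda = 0.0274
t = 348
lambda * t = 9.5352
R(t) = e^(-9.5352)
R(t) = 0.0001

0.0001


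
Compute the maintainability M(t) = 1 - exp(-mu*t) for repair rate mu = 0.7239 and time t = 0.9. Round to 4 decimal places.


mu = 0.7239, t = 0.9
mu * t = 0.7239 * 0.9 = 0.6515
exp(-0.6515) = 0.5213
M(t) = 1 - 0.5213
M(t) = 0.4787

0.4787


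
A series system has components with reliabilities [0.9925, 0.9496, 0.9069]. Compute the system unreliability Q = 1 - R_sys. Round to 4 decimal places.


Components: [0.9925, 0.9496, 0.9069]
After component 1: product = 0.9925
After component 2: product = 0.9425
After component 3: product = 0.8547
R_sys = 0.8547
Q = 1 - 0.8547 = 0.1453

0.1453


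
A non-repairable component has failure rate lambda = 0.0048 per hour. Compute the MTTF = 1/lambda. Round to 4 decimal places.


lambda = 0.0048
MTTF = 1 / 0.0048
MTTF = 208.3333

208.3333


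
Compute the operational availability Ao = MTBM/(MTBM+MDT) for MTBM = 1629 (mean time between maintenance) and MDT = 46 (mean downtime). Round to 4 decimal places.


MTBM = 1629
MDT = 46
MTBM + MDT = 1675
Ao = 1629 / 1675
Ao = 0.9725

0.9725
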